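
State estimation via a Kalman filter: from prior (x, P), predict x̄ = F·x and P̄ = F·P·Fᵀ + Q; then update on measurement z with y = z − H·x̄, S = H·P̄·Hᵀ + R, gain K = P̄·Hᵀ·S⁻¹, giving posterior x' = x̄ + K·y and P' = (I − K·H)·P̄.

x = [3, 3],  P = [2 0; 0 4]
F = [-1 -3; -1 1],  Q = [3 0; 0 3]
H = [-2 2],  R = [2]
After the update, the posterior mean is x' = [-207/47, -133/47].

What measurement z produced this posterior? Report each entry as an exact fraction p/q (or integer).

x̄ = F·x = [-12, 0]
P̄ = F·P·Fᵀ + Q = [41 -10; -10 9]
S = H·P̄·Hᵀ + R = [282]
K = P̄·Hᵀ·S⁻¹ = [-17/47; 19/141]
x' − x̄ = [357/47, -133/47] = K·y
y = (KᵀK)⁻¹·Kᵀ·(x' − x̄) = [-21]
z = y + H·x̄ = [-21] + [24] = [3]

z = [3]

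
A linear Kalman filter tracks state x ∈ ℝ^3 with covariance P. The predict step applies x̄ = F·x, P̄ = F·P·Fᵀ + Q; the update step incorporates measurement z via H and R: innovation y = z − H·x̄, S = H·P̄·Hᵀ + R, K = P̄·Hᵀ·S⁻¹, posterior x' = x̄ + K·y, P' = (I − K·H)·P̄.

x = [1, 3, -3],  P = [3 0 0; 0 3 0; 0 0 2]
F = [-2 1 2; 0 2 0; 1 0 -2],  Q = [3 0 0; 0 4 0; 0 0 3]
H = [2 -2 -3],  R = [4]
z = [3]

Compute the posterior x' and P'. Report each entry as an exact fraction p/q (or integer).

x̄ = F·x = [-5, 6, 7]
P̄ = F·P·Fᵀ + Q = [26 6 -14; 6 16 0; -14 0 14]
y = z − H·x̄ = [46]
S = H·P̄·Hᵀ + R = [418]
K = P̄·Hᵀ·S⁻¹ = [41/209; -10/209; -35/209]
x' = x̄ + K·y = [841/209, 794/209, -147/209]
P' = (I − K·H)·P̄ = [2072/209 2074/209 -56/209; 2074/209 3144/209 -700/209; -56/209 -700/209 476/209]

x' = [841/209, 794/209, -147/209]
P' = [2072/209 2074/209 -56/209; 2074/209 3144/209 -700/209; -56/209 -700/209 476/209]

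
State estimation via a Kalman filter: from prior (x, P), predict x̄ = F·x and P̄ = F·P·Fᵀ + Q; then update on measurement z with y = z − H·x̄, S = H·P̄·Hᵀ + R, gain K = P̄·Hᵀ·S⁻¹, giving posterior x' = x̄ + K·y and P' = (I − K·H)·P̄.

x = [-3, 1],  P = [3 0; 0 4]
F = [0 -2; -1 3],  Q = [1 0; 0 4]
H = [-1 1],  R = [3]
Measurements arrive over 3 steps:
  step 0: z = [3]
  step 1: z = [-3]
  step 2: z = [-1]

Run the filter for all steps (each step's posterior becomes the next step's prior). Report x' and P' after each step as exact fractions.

step 0: x' = [-17/111, 331/111], P' = [206/111 83/111; 83/111 284/111]
step 1: x' = [6387/7364, -4845/3682], P' = [12853/7364 2249/3682; 2249/3682 4309/1841]
step 2: x' = [103879/457685, -99245/91537], P' = [784489/457685 54461/91537; 54461/91537 213380/91537]

step 0: x̄ = F·x = [-2, 6]
step 0: P̄ = F·P·Fᵀ + Q = [17 -24; -24 43]
step 0: y = z − H·x̄ = [-5]
step 0: S = H·P̄·Hᵀ + R = [111]
step 0: K = P̄·Hᵀ·S⁻¹ = [-41/111; 67/111]
step 0: x' = x̄ + K·y = [-17/111, 331/111]
step 0: P' = (I − K·H)·P̄ = [206/111 83/111; 83/111 284/111]
step 1: x̄ = F·x = [-662/111, 1010/111]
step 1: P̄ = F·P·Fᵀ + Q = [1247/111 -1538/111; -1538/111 2708/111]
step 1: y = z − H·x̄ = [-2005/111]
step 1: S = H·P̄·Hᵀ + R = [7364/111]
step 1: K = P̄·Hᵀ·S⁻¹ = [-2785/7364; 2123/3682]
step 1: x' = x̄ + K·y = [6387/7364, -4845/3682]
step 1: P' = (I − K·H)·P̄ = [12853/7364 2249/3682; 2249/3682 4309/1841]
step 2: x̄ = F·x = [4845/1841, -35457/7364]
step 2: P̄ = F·P·Fᵀ + Q = [19077/1841 -23605/1841; -23605/1841 170445/7364]
step 2: y = z − H·x̄ = [47473/7364]
step 2: S = H·P̄·Hᵀ + R = [457685/7364]
step 2: K = P̄·Hᵀ·S⁻¹ = [-170728/457685; 52973/91537]
step 2: x' = x̄ + K·y = [103879/457685, -99245/91537]
step 2: P' = (I − K·H)·P̄ = [784489/457685 54461/91537; 54461/91537 213380/91537]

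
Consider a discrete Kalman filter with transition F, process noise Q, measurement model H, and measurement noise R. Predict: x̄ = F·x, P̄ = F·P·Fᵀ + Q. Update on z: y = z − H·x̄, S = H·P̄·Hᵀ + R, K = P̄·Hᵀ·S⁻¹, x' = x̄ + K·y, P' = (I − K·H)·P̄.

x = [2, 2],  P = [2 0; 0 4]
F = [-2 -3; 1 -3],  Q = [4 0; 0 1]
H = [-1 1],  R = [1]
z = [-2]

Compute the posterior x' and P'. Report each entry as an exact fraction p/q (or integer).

x̄ = F·x = [-10, -4]
P̄ = F·P·Fᵀ + Q = [48 32; 32 39]
y = z − H·x̄ = [-8]
S = H·P̄·Hᵀ + R = [24]
K = P̄·Hᵀ·S⁻¹ = [-2/3; 7/24]
x' = x̄ + K·y = [-14/3, -19/3]
P' = (I − K·H)·P̄ = [112/3 110/3; 110/3 887/24]

x' = [-14/3, -19/3]
P' = [112/3 110/3; 110/3 887/24]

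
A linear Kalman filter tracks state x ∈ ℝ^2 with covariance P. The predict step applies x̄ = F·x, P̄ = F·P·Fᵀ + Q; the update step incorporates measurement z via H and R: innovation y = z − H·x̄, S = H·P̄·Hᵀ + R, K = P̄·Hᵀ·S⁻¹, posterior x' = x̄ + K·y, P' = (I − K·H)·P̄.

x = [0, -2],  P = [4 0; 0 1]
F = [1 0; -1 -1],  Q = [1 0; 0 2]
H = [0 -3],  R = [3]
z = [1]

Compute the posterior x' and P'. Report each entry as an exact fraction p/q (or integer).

x' = [14/11, -5/22]
P' = [31/11 -2/11; -2/11 7/22]

x̄ = F·x = [0, 2]
P̄ = F·P·Fᵀ + Q = [5 -4; -4 7]
y = z − H·x̄ = [7]
S = H·P̄·Hᵀ + R = [66]
K = P̄·Hᵀ·S⁻¹ = [2/11; -7/22]
x' = x̄ + K·y = [14/11, -5/22]
P' = (I − K·H)·P̄ = [31/11 -2/11; -2/11 7/22]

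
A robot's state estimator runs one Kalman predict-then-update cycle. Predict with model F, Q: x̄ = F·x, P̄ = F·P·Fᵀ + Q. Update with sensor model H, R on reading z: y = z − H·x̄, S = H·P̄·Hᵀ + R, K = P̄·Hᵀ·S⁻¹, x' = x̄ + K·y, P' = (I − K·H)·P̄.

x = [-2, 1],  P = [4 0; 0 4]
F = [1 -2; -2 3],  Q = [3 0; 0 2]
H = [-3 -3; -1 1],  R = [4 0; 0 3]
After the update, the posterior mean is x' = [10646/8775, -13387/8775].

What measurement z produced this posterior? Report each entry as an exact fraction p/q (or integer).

x̄ = F·x = [-4, 7]
P̄ = F·P·Fᵀ + Q = [23 -32; -32 54]
S = H·P̄·Hᵀ + R = [121 -93; -93 144]
K = P̄·Hᵀ·S⁻¹ = [-409/2925 -4144/8775; -502/2925 4268/8775]
x' − x̄ = [45746/8775, -74812/8775] = K·y
y = (KᵀK)⁻¹·Kᵀ·(x' − x̄) = [10, -14]
z = y + H·x̄ = [10, -14] + [-9, 11] = [1, -3]

z = [1, -3]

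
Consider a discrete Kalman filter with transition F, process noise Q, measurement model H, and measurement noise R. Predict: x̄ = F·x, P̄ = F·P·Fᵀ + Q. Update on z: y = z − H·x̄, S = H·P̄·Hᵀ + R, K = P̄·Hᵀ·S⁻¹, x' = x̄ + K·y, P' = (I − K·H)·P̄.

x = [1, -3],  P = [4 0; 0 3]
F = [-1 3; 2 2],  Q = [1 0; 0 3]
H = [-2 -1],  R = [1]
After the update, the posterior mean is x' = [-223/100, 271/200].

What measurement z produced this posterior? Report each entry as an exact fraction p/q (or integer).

z = [3]

x̄ = F·x = [-10, -4]
P̄ = F·P·Fᵀ + Q = [32 10; 10 31]
S = H·P̄·Hᵀ + R = [200]
K = P̄·Hᵀ·S⁻¹ = [-37/100; -51/200]
x' − x̄ = [777/100, 1071/200] = K·y
y = (KᵀK)⁻¹·Kᵀ·(x' − x̄) = [-21]
z = y + H·x̄ = [-21] + [24] = [3]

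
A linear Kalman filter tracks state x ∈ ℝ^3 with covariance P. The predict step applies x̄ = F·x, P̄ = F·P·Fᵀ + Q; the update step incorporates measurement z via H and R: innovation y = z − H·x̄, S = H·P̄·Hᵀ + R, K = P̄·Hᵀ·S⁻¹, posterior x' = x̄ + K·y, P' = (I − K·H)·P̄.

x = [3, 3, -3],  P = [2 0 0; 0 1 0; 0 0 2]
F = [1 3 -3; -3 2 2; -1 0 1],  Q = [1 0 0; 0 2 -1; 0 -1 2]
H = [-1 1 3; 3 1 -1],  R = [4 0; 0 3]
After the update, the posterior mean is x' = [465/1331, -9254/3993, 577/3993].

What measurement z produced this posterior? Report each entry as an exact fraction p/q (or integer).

z = [-2, -2]

x̄ = F·x = [21, -9, -6]
P̄ = F·P·Fᵀ + Q = [30 -12 -8; -12 32 9; -8 9 6]
S = H·P̄·Hᵀ + R = [246 -162; -162 269]
K = P̄·Hᵀ·S⁻¹ = [-637/6655 1744/6655; 16993/39930 1384/6655; 6013/39930 84/6655]
x' − x̄ = [-27486/1331, 26683/3993, 24535/3993] = K·y
y = (KᵀK)⁻¹·Kᵀ·(x' − x̄) = [46, -62]
z = y + H·x̄ = [46, -62] + [-48, 60] = [-2, -2]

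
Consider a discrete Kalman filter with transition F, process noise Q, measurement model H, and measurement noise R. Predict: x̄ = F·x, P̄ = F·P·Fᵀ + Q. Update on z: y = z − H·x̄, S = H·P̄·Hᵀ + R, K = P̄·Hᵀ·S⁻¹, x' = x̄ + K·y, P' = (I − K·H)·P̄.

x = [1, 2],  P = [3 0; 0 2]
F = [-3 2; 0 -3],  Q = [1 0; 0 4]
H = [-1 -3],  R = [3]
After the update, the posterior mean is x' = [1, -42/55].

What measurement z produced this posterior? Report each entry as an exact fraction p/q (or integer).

x̄ = F·x = [1, -6]
P̄ = F·P·Fᵀ + Q = [36 -12; -12 22]
S = H·P̄·Hᵀ + R = [165]
K = P̄·Hᵀ·S⁻¹ = [0; -18/55]
x' − x̄ = [0, 288/55] = K·y
y = (KᵀK)⁻¹·Kᵀ·(x' − x̄) = [-16]
z = y + H·x̄ = [-16] + [17] = [1]

z = [1]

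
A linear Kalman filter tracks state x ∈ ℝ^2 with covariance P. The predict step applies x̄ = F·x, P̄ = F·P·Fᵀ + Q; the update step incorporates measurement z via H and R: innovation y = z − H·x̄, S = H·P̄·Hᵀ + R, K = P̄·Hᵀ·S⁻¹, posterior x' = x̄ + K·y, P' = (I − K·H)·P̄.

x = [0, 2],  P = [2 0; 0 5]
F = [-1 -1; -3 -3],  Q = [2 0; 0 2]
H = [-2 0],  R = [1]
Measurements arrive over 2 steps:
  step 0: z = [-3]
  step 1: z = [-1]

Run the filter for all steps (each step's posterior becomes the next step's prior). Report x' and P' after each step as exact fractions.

step 0: x̄ = F·x = [-2, -6]
step 0: P̄ = F·P·Fᵀ + Q = [9 21; 21 65]
step 0: y = z − H·x̄ = [-7]
step 0: S = H·P̄·Hᵀ + R = [37]
step 0: K = P̄·Hᵀ·S⁻¹ = [-18/37; -42/37]
step 0: x' = x̄ + K·y = [52/37, 72/37]
step 0: P' = (I − K·H)·P̄ = [9/37 21/37; 21/37 641/37]
step 1: x̄ = F·x = [-124/37, -372/37]
step 1: P̄ = F·P·Fᵀ + Q = [766/37 2076/37; 2076/37 6302/37]
step 1: y = z − H·x̄ = [-285/37]
step 1: S = H·P̄·Hᵀ + R = [3101/37]
step 1: K = P̄·Hᵀ·S⁻¹ = [-1532/3101; -4152/3101]
step 1: x' = x̄ + K·y = [1408/3101, 804/3101]
step 1: P' = (I − K·H)·P̄ = [766/3101 2076/3101; 2076/3101 62254/3101]

step 0: x' = [52/37, 72/37], P' = [9/37 21/37; 21/37 641/37]
step 1: x' = [1408/3101, 804/3101], P' = [766/3101 2076/3101; 2076/3101 62254/3101]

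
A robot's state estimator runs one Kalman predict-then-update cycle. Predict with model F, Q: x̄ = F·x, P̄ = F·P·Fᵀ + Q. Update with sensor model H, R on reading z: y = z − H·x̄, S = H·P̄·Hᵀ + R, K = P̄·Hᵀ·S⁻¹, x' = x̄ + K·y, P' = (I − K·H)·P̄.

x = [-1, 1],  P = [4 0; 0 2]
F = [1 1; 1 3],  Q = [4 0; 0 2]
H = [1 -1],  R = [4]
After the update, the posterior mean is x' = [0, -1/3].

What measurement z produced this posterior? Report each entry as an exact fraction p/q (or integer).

x̄ = F·x = [0, 2]
P̄ = F·P·Fᵀ + Q = [10 10; 10 24]
S = H·P̄·Hᵀ + R = [18]
K = P̄·Hᵀ·S⁻¹ = [0; -7/9]
x' − x̄ = [0, -7/3] = K·y
y = (KᵀK)⁻¹·Kᵀ·(x' − x̄) = [3]
z = y + H·x̄ = [3] + [-2] = [1]

z = [1]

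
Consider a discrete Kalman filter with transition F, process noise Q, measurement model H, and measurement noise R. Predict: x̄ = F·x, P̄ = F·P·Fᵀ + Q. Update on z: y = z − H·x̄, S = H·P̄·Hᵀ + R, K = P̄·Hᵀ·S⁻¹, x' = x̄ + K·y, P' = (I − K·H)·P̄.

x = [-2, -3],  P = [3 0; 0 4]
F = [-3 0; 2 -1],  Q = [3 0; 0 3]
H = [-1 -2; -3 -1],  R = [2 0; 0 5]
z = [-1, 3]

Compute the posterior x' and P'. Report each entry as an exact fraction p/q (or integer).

x̄ = F·x = [6, -1]
P̄ = F·P·Fᵀ + Q = [30 -18; -18 19]
y = z − H·x̄ = [3, 20]
S = H·P̄·Hᵀ + R = [36 2; 2 186]
K = P̄·Hᵀ·S⁻¹ = [45/239 -93/239; -1895/3346 325/1673]
x' = x̄ + K·y = [-291/239, 567/478]
P' = (I − K·H)·P̄ = [204/239 -147/239; -147/239 1462/1673]

x' = [-291/239, 567/478]
P' = [204/239 -147/239; -147/239 1462/1673]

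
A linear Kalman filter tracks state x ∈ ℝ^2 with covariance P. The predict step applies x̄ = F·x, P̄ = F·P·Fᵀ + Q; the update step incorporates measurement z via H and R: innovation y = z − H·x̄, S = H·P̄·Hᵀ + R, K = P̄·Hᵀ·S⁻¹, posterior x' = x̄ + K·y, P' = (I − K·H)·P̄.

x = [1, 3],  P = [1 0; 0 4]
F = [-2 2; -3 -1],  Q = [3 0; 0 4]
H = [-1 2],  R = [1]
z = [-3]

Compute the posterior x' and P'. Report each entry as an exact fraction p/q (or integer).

x' = [49/100, -33/25]
P' = [1571/100 193/25; 193/25 101/25]

x̄ = F·x = [4, -6]
P̄ = F·P·Fᵀ + Q = [23 -2; -2 17]
y = z − H·x̄ = [13]
S = H·P̄·Hᵀ + R = [100]
K = P̄·Hᵀ·S⁻¹ = [-27/100; 9/25]
x' = x̄ + K·y = [49/100, -33/25]
P' = (I − K·H)·P̄ = [1571/100 193/25; 193/25 101/25]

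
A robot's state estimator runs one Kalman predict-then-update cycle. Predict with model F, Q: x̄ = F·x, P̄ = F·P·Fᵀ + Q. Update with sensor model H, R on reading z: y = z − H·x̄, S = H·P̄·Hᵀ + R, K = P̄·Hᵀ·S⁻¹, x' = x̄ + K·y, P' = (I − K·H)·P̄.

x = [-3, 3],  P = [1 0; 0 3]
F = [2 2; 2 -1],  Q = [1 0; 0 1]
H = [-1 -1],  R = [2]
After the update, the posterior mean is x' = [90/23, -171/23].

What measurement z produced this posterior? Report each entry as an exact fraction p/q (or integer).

x̄ = F·x = [0, -9]
P̄ = F·P·Fᵀ + Q = [17 -2; -2 8]
S = H·P̄·Hᵀ + R = [23]
K = P̄·Hᵀ·S⁻¹ = [-15/23; -6/23]
x' − x̄ = [90/23, 36/23] = K·y
y = (KᵀK)⁻¹·Kᵀ·(x' − x̄) = [-6]
z = y + H·x̄ = [-6] + [9] = [3]

z = [3]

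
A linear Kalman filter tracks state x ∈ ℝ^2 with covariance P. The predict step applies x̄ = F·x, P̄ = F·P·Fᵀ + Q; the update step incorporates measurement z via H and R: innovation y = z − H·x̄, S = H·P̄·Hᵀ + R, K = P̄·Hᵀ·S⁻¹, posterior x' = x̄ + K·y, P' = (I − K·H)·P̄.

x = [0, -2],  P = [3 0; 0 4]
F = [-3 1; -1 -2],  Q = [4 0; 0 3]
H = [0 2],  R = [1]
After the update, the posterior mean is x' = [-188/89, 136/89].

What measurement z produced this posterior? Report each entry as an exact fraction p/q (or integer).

z = [3]

x̄ = F·x = [-2, 4]
P̄ = F·P·Fᵀ + Q = [35 1; 1 22]
S = H·P̄·Hᵀ + R = [89]
K = P̄·Hᵀ·S⁻¹ = [2/89; 44/89]
x' − x̄ = [-10/89, -220/89] = K·y
y = (KᵀK)⁻¹·Kᵀ·(x' − x̄) = [-5]
z = y + H·x̄ = [-5] + [8] = [3]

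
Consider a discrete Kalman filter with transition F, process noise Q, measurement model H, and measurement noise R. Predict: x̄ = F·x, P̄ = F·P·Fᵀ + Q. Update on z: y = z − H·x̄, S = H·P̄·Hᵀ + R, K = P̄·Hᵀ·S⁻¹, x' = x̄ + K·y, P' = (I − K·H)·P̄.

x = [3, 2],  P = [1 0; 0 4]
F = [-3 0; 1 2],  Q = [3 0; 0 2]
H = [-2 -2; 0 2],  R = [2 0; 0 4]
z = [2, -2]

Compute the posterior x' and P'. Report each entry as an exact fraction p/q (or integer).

x' = [-147/127, -17/127]
P' = [669/508 -441/508; -441/508 457/508]

x̄ = F·x = [-9, 7]
P̄ = F·P·Fᵀ + Q = [12 -3; -3 19]
y = z − H·x̄ = [-2, -16]
S = H·P̄·Hᵀ + R = [102 -64; -64 80]
K = P̄·Hᵀ·S⁻¹ = [-57/127 -441/1016; -4/127 457/1016]
x' = x̄ + K·y = [-147/127, -17/127]
P' = (I − K·H)·P̄ = [669/508 -441/508; -441/508 457/508]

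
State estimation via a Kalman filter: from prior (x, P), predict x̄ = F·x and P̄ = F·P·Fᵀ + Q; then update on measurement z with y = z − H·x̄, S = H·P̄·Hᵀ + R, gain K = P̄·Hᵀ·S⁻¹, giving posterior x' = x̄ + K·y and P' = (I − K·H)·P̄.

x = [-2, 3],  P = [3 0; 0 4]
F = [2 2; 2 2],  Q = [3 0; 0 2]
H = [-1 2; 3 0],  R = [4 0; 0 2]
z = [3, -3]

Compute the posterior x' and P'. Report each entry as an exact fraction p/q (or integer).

x̄ = F·x = [2, 2]
P̄ = F·P·Fᵀ + Q = [31 28; 28 30]
y = z − H·x̄ = [1, -9]
S = H·P̄·Hᵀ + R = [43 75; 75 281]
K = P̄·Hᵀ·S⁻¹ = [25/3229 1062/3229; 1346/3229 606/3229]
x' = x̄ + K·y = [-3075/3229, 2350/3229]
P' = (I − K·H)·P̄ = [708/3229 404/3229; 404/3229 2894/3229]

x' = [-3075/3229, 2350/3229]
P' = [708/3229 404/3229; 404/3229 2894/3229]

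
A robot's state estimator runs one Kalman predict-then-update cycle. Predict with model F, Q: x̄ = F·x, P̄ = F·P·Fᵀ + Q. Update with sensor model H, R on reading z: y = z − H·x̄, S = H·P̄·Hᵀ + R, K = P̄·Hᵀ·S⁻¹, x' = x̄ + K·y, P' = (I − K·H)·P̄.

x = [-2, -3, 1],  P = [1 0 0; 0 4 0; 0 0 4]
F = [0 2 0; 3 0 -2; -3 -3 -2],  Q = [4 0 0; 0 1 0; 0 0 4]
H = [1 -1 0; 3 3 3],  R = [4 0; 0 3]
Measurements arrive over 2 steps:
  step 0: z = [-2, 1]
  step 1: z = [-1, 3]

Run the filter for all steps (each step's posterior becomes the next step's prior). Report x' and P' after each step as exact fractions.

step 0: x̄ = F·x = [-6, -8, 13]
step 0: P̄ = F·P·Fᵀ + Q = [20 0 -24; 0 26 7; -24 7 65]
step 0: y = z − H·x̄ = [-4, 4]
step 0: S = H·P̄·Hᵀ + R = [50 -111; -111 696]
step 0: K = P̄·Hᵀ·S⁻¹ = [4196/7493 540/7493; -2369/7493 688/7493; -1864/7493 1253/7493]
step 0: x' = x̄ + K·y = [-59582/7493, -47716/7493, 109877/7493]
step 0: P' = (I − K·H)·P̄ = [72420/7493 55636/7493 -127516/7493; 55636/7493 65112/7493 -120060/7493; -127516/7493 -120060/7493 248829/7493]
step 1: x̄ = F·x = [-95432/7493, -398500/7493, 102140/7493]
step 1: P̄ = F·P·Fᵀ + Q = [290420/7493 814056/7493 -244248/7493; 814056/7493 3184781/7493 -877548/7493; -244248/7493 -877548/7493 293612/7493]
step 1: y = z − H·x̄ = [-310561/7493, 1197855/7493]
step 1: S = H·P̄·Hᵀ + R = [1877061/7493 -6783183/7493; -6783183/7493 28402476/7493]
step 1: K = P̄·Hᵀ·S⁻¹ = [117117884/324819093 19161328/108273031; -169831241/324819093 22176076/108273031; 16817432/108273031 -5454956/108273031]
step 1: x' = x̄ + K·y = [198464540/324819093, 399535837/324819093, -93163944/108273031]
step 1: P' = (I − K·H)·P̄ = [975991396/324819093 507519860/324819093 -475342424/108273031; 507519860/324819093 1186844824/324819093 -542612152/108273031; -475342424/108273031 -542612152/108273031 1012499620/108273031]

step 0: x' = [-59582/7493, -47716/7493, 109877/7493], P' = [72420/7493 55636/7493 -127516/7493; 55636/7493 65112/7493 -120060/7493; -127516/7493 -120060/7493 248829/7493]
step 1: x' = [198464540/324819093, 399535837/324819093, -93163944/108273031], P' = [975991396/324819093 507519860/324819093 -475342424/108273031; 507519860/324819093 1186844824/324819093 -542612152/108273031; -475342424/108273031 -542612152/108273031 1012499620/108273031]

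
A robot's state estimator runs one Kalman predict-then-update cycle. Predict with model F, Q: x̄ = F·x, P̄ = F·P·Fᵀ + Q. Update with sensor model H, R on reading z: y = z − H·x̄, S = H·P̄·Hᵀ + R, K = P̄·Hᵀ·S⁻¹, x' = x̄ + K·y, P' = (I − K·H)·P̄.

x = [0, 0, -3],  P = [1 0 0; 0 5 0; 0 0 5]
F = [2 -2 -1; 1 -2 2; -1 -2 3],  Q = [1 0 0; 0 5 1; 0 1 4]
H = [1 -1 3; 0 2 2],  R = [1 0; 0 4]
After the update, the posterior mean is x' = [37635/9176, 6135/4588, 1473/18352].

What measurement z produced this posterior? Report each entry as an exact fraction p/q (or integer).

x̄ = F·x = [3, -6, -9]
P̄ = F·P·Fᵀ + Q = [30 12 3; 12 46 50; 3 50 70]
S = H·P̄·Hᵀ + R = [401 558; 558 868]
K = P̄·Hᵀ·S⁻¹ = [27/148 -759/9176; -13/74 1533/4588; 61/296 2643/18352]
x' − x̄ = [10107/9176, 33663/4588, 166641/18352] = K·y
y = (KᵀK)⁻¹·Kᵀ·(x' − x̄) = [21, 33]
z = y + H·x̄ = [21, 33] + [-18, -30] = [3, 3]

z = [3, 3]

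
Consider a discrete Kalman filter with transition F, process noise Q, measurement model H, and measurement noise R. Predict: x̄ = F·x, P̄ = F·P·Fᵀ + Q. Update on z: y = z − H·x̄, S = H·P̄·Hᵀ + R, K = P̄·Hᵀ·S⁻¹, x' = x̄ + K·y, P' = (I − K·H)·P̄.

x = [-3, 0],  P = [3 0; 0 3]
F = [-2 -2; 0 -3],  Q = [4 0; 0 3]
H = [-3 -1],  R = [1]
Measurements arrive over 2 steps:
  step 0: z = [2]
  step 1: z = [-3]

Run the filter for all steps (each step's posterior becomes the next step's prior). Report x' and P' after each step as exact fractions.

step 0: x' = [18/23, -1680/391], P' = [32/23 -90/23; -90/23 4674/391]
step 1: x' = [9786/11299, 10179/22598], P' = [113812/124289 -316710/124289; -316710/124289 2000091/248578]

step 0: x̄ = F·x = [6, 0]
step 0: P̄ = F·P·Fᵀ + Q = [28 18; 18 30]
step 0: y = z − H·x̄ = [20]
step 0: S = H·P̄·Hᵀ + R = [391]
step 0: K = P̄·Hᵀ·S⁻¹ = [-6/23; -84/391]
step 0: x' = x̄ + K·y = [18/23, -1680/391]
step 0: P' = (I − K·H)·P̄ = [32/23 -90/23; -90/23 4674/391]
step 1: x̄ = F·x = [2748/391, 5040/391]
step 1: P̄ = F·P·Fᵀ + Q = [10196/391 18864/391; 18864/391 43239/391]
step 1: y = z − H·x̄ = [12111/391]
step 1: S = H·P̄·Hᵀ + R = [248578/391]
step 1: K = P̄·Hᵀ·S⁻¹ = [-24726/124289; -99831/248578]
step 1: x' = x̄ + K·y = [9786/11299, 10179/22598]
step 1: P' = (I − K·H)·P̄ = [113812/124289 -316710/124289; -316710/124289 2000091/248578]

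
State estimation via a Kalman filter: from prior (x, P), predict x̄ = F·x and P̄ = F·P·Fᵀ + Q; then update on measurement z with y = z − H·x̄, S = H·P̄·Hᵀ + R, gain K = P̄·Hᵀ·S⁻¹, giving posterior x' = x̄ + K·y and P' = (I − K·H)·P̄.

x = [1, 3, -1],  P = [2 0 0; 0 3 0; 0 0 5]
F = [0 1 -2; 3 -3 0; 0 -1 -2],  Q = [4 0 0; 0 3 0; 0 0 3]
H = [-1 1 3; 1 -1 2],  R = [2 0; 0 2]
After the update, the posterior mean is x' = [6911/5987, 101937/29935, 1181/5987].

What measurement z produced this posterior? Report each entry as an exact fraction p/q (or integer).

x̄ = F·x = [5, -6, -1]
P̄ = F·P·Fᵀ + Q = [27 -9 17; -9 48 9; 17 9 26]
S = H·P̄·Hᵀ + R = [281 71; 71 231]
K = P̄·Hᵀ·S⁻¹ = [-301/11974 3721/11974; 22173/59870 -16923/59870; 1191/5987 1189/5987]
x' − x̄ = [-23024/5987, 281547/29935, 7168/5987] = K·y
y = (KᵀK)⁻¹·Kᵀ·(x' − x̄) = [17, -11]
z = y + H·x̄ = [17, -11] + [-14, 9] = [3, -2]

z = [3, -2]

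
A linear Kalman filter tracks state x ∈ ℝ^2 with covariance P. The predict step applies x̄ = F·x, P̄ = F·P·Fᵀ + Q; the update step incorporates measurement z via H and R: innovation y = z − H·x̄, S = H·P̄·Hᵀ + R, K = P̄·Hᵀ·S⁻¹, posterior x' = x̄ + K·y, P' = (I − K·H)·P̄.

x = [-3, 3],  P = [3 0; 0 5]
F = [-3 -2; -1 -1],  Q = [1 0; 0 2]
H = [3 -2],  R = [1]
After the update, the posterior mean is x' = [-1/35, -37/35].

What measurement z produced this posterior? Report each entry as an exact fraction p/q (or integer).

z = [2]

x̄ = F·x = [3, 0]
P̄ = F·P·Fᵀ + Q = [48 19; 19 10]
S = H·P̄·Hᵀ + R = [245]
K = P̄·Hᵀ·S⁻¹ = [106/245; 37/245]
x' − x̄ = [-106/35, -37/35] = K·y
y = (KᵀK)⁻¹·Kᵀ·(x' − x̄) = [-7]
z = y + H·x̄ = [-7] + [9] = [2]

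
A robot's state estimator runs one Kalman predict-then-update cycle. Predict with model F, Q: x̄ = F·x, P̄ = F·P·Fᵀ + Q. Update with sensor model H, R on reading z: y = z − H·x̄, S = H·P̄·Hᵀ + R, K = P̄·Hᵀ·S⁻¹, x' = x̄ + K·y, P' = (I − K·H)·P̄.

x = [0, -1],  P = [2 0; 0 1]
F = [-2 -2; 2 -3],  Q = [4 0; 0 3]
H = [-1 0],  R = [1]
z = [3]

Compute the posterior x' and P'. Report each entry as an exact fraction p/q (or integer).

x̄ = F·x = [2, 3]
P̄ = F·P·Fᵀ + Q = [16 -2; -2 20]
y = z − H·x̄ = [5]
S = H·P̄·Hᵀ + R = [17]
K = P̄·Hᵀ·S⁻¹ = [-16/17; 2/17]
x' = x̄ + K·y = [-46/17, 61/17]
P' = (I − K·H)·P̄ = [16/17 -2/17; -2/17 336/17]

x' = [-46/17, 61/17]
P' = [16/17 -2/17; -2/17 336/17]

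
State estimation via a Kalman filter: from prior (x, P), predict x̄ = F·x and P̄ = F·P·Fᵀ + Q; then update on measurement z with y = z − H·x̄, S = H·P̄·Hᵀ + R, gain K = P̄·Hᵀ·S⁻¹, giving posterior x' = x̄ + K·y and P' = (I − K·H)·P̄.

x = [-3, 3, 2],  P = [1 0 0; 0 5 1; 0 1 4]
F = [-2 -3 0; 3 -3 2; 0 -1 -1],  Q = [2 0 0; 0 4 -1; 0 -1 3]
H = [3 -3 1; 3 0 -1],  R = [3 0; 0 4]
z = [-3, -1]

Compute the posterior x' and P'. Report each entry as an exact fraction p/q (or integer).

x̄ = F·x = [-3, -14, -5]
P̄ = F·P·Fᵀ + Q = [51 33 18; 33 62 7; 18 7 14]
y = z − H·x̄ = [-31, 3]
S = H·P̄·Hᵀ + R = [506 169; 169 369]
K = P̄·Hᵀ·S⁻¹ = [3753/158153 56142/158153; -45068/158153 60072/158153; 10583/158153 12297/158153]
x' = x̄ + K·y = [-422376/158153, -636818/158153, -1081947/158153]
P' = (I − K·H)·P̄ = [216417/158153 354225/158153 424683/158153; 354225/158153 673422/158153 822387/158153; 424683/158153 822387/158153 1224861/158153]

x' = [-422376/158153, -636818/158153, -1081947/158153]
P' = [216417/158153 354225/158153 424683/158153; 354225/158153 673422/158153 822387/158153; 424683/158153 822387/158153 1224861/158153]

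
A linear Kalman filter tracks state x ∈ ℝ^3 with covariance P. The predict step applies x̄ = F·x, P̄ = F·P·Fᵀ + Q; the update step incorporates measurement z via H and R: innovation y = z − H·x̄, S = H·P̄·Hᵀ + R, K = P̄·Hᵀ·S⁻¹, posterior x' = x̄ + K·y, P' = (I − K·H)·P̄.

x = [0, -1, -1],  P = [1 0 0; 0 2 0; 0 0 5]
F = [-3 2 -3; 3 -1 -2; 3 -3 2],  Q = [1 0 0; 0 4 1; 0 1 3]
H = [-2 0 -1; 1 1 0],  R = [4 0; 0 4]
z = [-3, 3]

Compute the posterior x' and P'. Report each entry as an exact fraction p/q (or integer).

x̄ = F·x = [1, 3, 1]
P̄ = F·P·Fᵀ + Q = [63 17 -51; 17 35 -4; -51 -4 50]
y = z − H·x̄ = [0, -1]
S = H·P̄·Hᵀ + R = [102 -105; -105 136]
K = P̄·Hᵀ·S⁻¹ = [-600/949 95/949; 460/949 718/949; 1297/2847 -50/949]
x' = x̄ + K·y = [854/949, 2129/949, 999/949]
P' = (I − K·H)·P̄ = [7187/949 -6807/949 -11974/949; -6807/949 9679/949 11774/949; -11974/949 11774/949 66656/2847]

x' = [854/949, 2129/949, 999/949]
P' = [7187/949 -6807/949 -11974/949; -6807/949 9679/949 11774/949; -11974/949 11774/949 66656/2847]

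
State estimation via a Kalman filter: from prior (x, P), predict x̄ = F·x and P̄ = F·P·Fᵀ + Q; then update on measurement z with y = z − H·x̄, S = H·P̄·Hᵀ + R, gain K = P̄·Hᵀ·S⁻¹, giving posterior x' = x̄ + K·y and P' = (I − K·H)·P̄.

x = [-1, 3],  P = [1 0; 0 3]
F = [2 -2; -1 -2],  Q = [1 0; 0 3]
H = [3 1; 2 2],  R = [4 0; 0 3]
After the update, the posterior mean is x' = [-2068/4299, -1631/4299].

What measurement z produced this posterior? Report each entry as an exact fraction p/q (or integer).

x̄ = F·x = [-8, -5]
P̄ = F·P·Fᵀ + Q = [17 10; 10 16]
S = H·P̄·Hᵀ + R = [233 214; 214 215]
K = P̄·Hᵀ·S⁻¹ = [1559/4299 -472/4299; -1238/4299 2272/4299]
x' − x̄ = [32324/4299, 19864/4299] = K·y
y = (KᵀK)⁻¹·Kᵀ·(x' − x̄) = [28, 24]
z = y + H·x̄ = [28, 24] + [-29, -26] = [-1, -2]

z = [-1, -2]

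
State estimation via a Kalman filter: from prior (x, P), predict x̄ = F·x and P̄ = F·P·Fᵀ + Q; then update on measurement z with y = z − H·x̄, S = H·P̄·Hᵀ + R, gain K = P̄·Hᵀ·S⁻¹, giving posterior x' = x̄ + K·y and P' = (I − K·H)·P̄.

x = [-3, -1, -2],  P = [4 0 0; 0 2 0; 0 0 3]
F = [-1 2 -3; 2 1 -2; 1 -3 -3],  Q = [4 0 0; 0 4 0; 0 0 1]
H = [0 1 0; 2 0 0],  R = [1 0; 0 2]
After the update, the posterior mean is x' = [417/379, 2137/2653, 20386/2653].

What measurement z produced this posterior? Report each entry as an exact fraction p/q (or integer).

x̄ = F·x = [7, -3, 6]
P̄ = F·P·Fᵀ + Q = [43 14 11; 14 34 20; 11 20 50]
S = H·P̄·Hᵀ + R = [35 28; 28 174]
K = P̄·Hᵀ·S⁻¹ = [2/379 187/379; 2566/2653 2/379; 1432/2653 15/379]
x' − x̄ = [-2236/379, 10096/2653, 4468/2653] = K·y
y = (KᵀK)⁻¹·Kᵀ·(x' − x̄) = [4, -12]
z = y + H·x̄ = [4, -12] + [-3, 14] = [1, 2]

z = [1, 2]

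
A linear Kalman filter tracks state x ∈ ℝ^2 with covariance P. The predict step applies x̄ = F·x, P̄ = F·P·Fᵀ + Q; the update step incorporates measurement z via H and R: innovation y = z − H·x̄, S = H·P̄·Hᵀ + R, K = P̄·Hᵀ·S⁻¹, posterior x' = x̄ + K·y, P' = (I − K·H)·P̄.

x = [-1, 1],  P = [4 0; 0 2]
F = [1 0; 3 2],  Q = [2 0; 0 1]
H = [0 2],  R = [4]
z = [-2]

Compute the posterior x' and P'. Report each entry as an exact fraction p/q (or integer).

x̄ = F·x = [-1, -1]
P̄ = F·P·Fᵀ + Q = [6 12; 12 45]
y = z − H·x̄ = [0]
S = H·P̄·Hᵀ + R = [184]
K = P̄·Hᵀ·S⁻¹ = [3/23; 45/92]
x' = x̄ + K·y = [-1, -1]
P' = (I − K·H)·P̄ = [66/23 6/23; 6/23 45/46]

x' = [-1, -1]
P' = [66/23 6/23; 6/23 45/46]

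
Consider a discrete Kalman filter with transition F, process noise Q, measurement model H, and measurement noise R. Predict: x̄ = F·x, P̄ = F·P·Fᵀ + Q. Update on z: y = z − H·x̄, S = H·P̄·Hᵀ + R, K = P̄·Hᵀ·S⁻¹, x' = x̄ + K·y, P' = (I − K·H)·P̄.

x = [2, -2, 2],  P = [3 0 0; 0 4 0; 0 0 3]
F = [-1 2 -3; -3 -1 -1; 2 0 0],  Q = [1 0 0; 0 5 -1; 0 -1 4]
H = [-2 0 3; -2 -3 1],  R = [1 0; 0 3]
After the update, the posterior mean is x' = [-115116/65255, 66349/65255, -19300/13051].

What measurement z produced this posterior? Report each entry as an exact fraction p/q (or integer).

x̄ = F·x = [-12, -6, 4]
P̄ = F·P·Fᵀ + Q = [47 10 -6; 10 39 -19; -6 -19 16]
S = H·P̄·Hᵀ + R = [405 515; 515 816]
K = P̄·Hᵀ·S⁻¹ = [-24442/65255 1006/13051; 17508/65255 -4705/13051; 1037/13051 705/13051]
x' − x̄ = [667944/65255, 457879/65255, -71504/13051] = K·y
y = (KᵀK)⁻¹·Kᵀ·(x' − x̄) = [-37, -47]
z = y + H·x̄ = [-37, -47] + [36, 46] = [-1, -1]

z = [-1, -1]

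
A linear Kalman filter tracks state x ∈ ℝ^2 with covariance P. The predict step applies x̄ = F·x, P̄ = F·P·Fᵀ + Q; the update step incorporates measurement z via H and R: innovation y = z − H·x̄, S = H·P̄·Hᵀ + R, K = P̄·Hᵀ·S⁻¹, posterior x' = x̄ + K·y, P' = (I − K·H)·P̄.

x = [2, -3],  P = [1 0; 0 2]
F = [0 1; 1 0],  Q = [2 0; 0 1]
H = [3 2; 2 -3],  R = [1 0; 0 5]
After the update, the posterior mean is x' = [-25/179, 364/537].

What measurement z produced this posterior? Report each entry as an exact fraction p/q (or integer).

x̄ = F·x = [-3, 2]
P̄ = F·P·Fᵀ + Q = [4 0; 0 2]
S = H·P̄·Hᵀ + R = [45 12; 12 39]
K = P̄·Hᵀ·S⁻¹ = [124/537 24/179; 76/537 -106/537]
x' − x̄ = [512/179, -710/537] = K·y
y = (KᵀK)⁻¹·Kᵀ·(x' − x̄) = [6, 11]
z = y + H·x̄ = [6, 11] + [-5, -12] = [1, -1]

z = [1, -1]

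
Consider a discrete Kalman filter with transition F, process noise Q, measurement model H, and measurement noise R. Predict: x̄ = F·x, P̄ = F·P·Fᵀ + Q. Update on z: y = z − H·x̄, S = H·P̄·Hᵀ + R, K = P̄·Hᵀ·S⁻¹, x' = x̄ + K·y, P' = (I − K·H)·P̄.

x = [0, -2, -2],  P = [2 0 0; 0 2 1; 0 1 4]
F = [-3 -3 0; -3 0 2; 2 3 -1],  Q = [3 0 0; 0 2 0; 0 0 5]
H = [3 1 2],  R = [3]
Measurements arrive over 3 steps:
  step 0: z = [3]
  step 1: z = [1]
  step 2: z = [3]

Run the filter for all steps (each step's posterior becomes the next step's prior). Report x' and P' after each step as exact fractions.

step 0: x' = [107/22, -14/3, -227/66], P' = [233/22 -14/3 -857/66; -14/3 236/9 -52/9; -857/66 -52/9 4373/198]
step 1: x' = [6237/544, -751/136, -3805/272], P' = [731941/8160 -285029/6120 -270659/2448; -285029/6120 138683/2295 74485/1836; -270659/2448 74485/1836 531701/3672]
step 2: x' = [99124563/22309696, -4992193/22309696, -14170493/2788712], P' = [12232621931/66929088 -24350275675/200787264 -5348228927/25098408; -24350275675/200787264 73421980427/602361792 9197969887/75295224; -5348228927/25098408 9197969887/75295224 2428911185/9411903]

step 0: x̄ = F·x = [6, -4, -4]
step 0: P̄ = F·P·Fᵀ + Q = [39 12 -27; 12 36 -14; -27 -14 29]
step 0: y = z − H·x̄ = [-3]
step 0: S = H·P̄·Hᵀ + R = [198]
step 0: K = P̄·Hᵀ·S⁻¹ = [25/66; 2/9; -37/198]
step 0: x' = x̄ + K·y = [107/22, -14/3, -227/66]
step 0: P' = (I − K·H)·P̄ = [233/22 -14/3 -857/66; -14/3 236/9 -52/9; -857/66 -52/9 4373/198]
step 1: x̄ = F·x = [-13/22, -1417/66, -5/6]
step 1: P̄ = F·P·Fᵀ + Q = [5507/22 10949/66 -1715/6; 10949/66 67613/198 -3443/18; -1715/6 -3443/18 6049/18]
step 1: y = z − H·x̄ = [285/11]
step 1: S = H·P̄·Hᵀ + R = [8160/11]
step 1: K = P̄·Hᵀ·S⁻¹ = [3797/8160; 3767/6120; -1243/2448]
step 1: x' = x̄ + K·y = [6237/544, -751/136, -3805/272]
step 1: P' = (I − K·H)·P̄ = [731941/8160 -285029/6120 -270659/2448; -285029/6120 138683/2295 74485/1836; -270659/2448 74485/1836 531701/3672]
step 2: x̄ = F·x = [-9699/544, -33931/544, 346/17]
step 2: P̄ = F·P·Fᵀ + Q = [4209109/8160 19782103/24480 -453973/765; 19782103/24480 199407421/73440 -2155366/2295; -453973/765 -2155366/2295 1589072/2295]
step 2: y = z − H·x̄ = [10629/136]
step 2: S = H·P̄·Hᵀ + R = [348589/85]
step 2: K = P̄·Hᵀ·S⁻¹ = [794717/2788712; 6652859/8366136; -340331/1045767]
step 2: x' = x̄ + K·y = [99124563/22309696, -4992193/22309696, -14170493/2788712]
step 2: P' = (I − K·H)·P̄ = [12232621931/66929088 -24350275675/200787264 -5348228927/25098408; -24350275675/200787264 73421980427/602361792 9197969887/75295224; -5348228927/25098408 9197969887/75295224 2428911185/9411903]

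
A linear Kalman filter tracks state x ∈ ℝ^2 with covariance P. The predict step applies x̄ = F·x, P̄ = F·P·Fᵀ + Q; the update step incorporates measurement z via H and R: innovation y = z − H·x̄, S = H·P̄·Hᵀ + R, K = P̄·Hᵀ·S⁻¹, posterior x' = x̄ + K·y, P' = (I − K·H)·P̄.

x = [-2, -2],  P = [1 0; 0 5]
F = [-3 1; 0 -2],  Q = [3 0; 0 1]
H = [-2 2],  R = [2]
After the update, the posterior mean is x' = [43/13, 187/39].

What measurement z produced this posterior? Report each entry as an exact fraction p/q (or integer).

x̄ = F·x = [4, 4]
P̄ = F·P·Fᵀ + Q = [17 -10; -10 21]
S = H·P̄·Hᵀ + R = [234]
K = P̄·Hᵀ·S⁻¹ = [-3/13; 31/117]
x' − x̄ = [-9/13, 31/39] = K·y
y = (KᵀK)⁻¹·Kᵀ·(x' − x̄) = [3]
z = y + H·x̄ = [3] + [0] = [3]

z = [3]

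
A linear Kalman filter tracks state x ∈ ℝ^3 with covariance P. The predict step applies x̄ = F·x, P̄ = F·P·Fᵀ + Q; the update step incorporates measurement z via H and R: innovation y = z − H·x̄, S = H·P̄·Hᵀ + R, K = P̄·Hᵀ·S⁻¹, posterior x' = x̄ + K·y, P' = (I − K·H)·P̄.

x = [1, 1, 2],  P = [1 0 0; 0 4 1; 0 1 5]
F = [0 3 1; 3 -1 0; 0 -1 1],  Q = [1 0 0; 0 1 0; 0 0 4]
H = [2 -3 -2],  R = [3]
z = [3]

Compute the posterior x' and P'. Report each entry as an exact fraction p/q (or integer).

x̄ = F·x = [5, 2, 1]
P̄ = F·P·Fᵀ + Q = [48 -13 -5; -13 14 3; -5 3 11]
y = z − H·x̄ = [1]
S = H·P̄·Hᵀ + R = [597]
K = P̄·Hᵀ·S⁻¹ = [145/597; -74/597; -41/597]
x' = x̄ + K·y = [3130/597, 1120/597, 556/597]
P' = (I − K·H)·P̄ = [7631/597 2969/597 2960/597; 2969/597 2882/597 -1243/597; 2960/597 -1243/597 4886/597]

x' = [3130/597, 1120/597, 556/597]
P' = [7631/597 2969/597 2960/597; 2969/597 2882/597 -1243/597; 2960/597 -1243/597 4886/597]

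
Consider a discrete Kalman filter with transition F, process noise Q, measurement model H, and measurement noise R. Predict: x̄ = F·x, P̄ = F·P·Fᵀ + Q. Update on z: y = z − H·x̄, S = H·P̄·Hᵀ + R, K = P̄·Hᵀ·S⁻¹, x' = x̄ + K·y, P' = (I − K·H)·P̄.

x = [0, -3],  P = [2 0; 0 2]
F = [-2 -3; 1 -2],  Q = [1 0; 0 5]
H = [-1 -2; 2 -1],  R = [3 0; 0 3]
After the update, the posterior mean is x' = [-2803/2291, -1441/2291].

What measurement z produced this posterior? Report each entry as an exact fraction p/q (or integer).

x̄ = F·x = [9, 6]
P̄ = F·P·Fᵀ + Q = [27 8; 8 15]
S = H·P̄·Hᵀ + R = [122 -48; -48 94]
K = P̄·Hᵀ·S⁻¹ = [-917/4582 887/2291; -881/2291 -851/4582]
x' − x̄ = [-23422/2291, -15187/2291] = K·y
y = (KᵀK)⁻¹·Kᵀ·(x' − x̄) = [24, -14]
z = y + H·x̄ = [24, -14] + [-21, 12] = [3, -2]

z = [3, -2]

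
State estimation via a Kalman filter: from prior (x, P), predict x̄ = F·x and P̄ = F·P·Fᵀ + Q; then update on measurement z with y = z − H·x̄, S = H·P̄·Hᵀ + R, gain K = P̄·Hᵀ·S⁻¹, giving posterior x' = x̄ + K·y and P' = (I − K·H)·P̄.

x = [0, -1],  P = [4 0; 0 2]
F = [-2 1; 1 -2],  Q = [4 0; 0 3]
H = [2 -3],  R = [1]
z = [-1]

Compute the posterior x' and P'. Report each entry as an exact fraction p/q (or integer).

x' = [12/23, 11/16]
P' = [106/23 3; 3 33/16]

x̄ = F·x = [-1, 2]
P̄ = F·P·Fᵀ + Q = [22 -12; -12 15]
y = z − H·x̄ = [7]
S = H·P̄·Hᵀ + R = [368]
K = P̄·Hᵀ·S⁻¹ = [5/23; -3/16]
x' = x̄ + K·y = [12/23, 11/16]
P' = (I − K·H)·P̄ = [106/23 3; 3 33/16]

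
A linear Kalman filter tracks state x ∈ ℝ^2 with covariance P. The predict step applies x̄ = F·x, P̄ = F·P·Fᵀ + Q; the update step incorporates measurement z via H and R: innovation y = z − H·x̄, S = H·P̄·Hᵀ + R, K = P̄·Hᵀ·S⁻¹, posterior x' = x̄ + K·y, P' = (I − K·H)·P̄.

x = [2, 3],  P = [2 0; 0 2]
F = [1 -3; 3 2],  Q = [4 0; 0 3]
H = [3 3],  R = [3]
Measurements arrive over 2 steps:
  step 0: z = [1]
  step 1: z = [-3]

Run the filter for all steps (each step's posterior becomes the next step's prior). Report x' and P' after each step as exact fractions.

step 0: x̄ = F·x = [-7, 12]
step 0: P̄ = F·P·Fᵀ + Q = [24 -6; -6 29]
step 0: y = z − H·x̄ = [-14]
step 0: S = H·P̄·Hᵀ + R = [372]
step 0: K = P̄·Hᵀ·S⁻¹ = [9/62; 23/124]
step 0: x' = x̄ + K·y = [-280/31, 583/62]
step 0: P' = (I − K·H)·P̄ = [501/31 -993/62; -993/62 2009/124]
step 1: x̄ = F·x = [-2309/62, -257/31]
step 1: P̄ = F·P·Fᵀ + Q = [32497/124 1965/31; 1965/31 653/31]
step 1: y = z − H·x̄ = [8283/62]
step 1: S = H·P̄·Hᵀ + R = [457833/124]
step 1: K = P̄·Hᵀ·S⁻¹ = [40357/152611; 10472/152611]
step 1: x' = x̄ + K·y = [-291964/152611, 133831/152611]
step 1: P' = (I − K·H)·P̄ = [591430/152611 -551073/152611; -551073/152611 561545/152611]

step 0: x' = [-280/31, 583/62], P' = [501/31 -993/62; -993/62 2009/124]
step 1: x' = [-291964/152611, 133831/152611], P' = [591430/152611 -551073/152611; -551073/152611 561545/152611]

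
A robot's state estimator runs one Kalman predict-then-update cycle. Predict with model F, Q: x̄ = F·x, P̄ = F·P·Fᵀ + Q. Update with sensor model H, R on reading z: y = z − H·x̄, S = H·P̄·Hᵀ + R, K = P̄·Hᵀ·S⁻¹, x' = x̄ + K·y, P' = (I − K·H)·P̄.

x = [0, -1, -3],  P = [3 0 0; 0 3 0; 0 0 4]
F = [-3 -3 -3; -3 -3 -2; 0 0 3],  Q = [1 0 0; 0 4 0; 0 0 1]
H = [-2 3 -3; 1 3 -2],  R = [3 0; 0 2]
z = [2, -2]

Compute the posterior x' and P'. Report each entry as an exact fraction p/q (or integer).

x' = [-13991/23899, -47201/23899, -163235/71697]
P' = [23604/23899 -31662/23899 -42916/23899; -31662/23899 96356/23899 122071/23899; -42916/23899 122071/23899 959795/143394]

x̄ = F·x = [12, 9, -9]
P̄ = F·P·Fᵀ + Q = [91 78 -36; 78 74 -24; -36 -24 37]
y = z − H·x̄ = [-28, -59]
S = H·P̄·Hᵀ + R = [430 796; 796 1807]
K = P̄·Hᵀ·S⁻¹ = [-4482/23899 7225/23899; -4607/23899 6632/23899; -55705/143394 5048/71697]
x' = x̄ + K·y = [-13991/23899, -47201/23899, -163235/71697]
P' = (I − K·H)·P̄ = [23604/23899 -31662/23899 -42916/23899; -31662/23899 96356/23899 122071/23899; -42916/23899 122071/23899 959795/143394]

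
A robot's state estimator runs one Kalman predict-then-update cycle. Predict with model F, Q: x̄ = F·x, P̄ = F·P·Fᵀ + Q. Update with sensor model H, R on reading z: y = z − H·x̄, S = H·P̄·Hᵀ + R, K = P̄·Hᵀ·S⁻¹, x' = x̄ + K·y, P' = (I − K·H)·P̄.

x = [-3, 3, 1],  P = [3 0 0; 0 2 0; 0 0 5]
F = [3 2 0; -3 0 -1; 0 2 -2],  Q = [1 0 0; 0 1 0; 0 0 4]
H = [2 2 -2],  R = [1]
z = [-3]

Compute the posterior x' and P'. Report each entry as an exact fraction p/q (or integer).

x' = [-29/9, 80/9, 64/9]
P' = [1616/45 -1199/45 416/45; -1199/45 1421/45 226/45; 416/45 226/45 656/45]

x̄ = F·x = [-3, 8, 4]
P̄ = F·P·Fᵀ + Q = [36 -27 8; -27 33 10; 8 10 32]
y = z − H·x̄ = [-5]
S = H·P̄·Hᵀ + R = [45]
K = P̄·Hᵀ·S⁻¹ = [2/45; -8/45; -28/45]
x' = x̄ + K·y = [-29/9, 80/9, 64/9]
P' = (I − K·H)·P̄ = [1616/45 -1199/45 416/45; -1199/45 1421/45 226/45; 416/45 226/45 656/45]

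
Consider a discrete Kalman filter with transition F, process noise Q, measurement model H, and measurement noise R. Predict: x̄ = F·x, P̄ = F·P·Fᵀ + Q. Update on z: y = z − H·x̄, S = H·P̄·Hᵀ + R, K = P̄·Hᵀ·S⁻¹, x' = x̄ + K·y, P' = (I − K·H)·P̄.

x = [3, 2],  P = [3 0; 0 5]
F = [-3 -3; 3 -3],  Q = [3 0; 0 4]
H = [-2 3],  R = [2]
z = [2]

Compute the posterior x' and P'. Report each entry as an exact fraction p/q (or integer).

x̄ = F·x = [-15, 3]
P̄ = F·P·Fᵀ + Q = [75 18; 18 76]
y = z − H·x̄ = [-37]
S = H·P̄·Hᵀ + R = [770]
K = P̄·Hᵀ·S⁻¹ = [-48/385; 96/385]
x' = x̄ + K·y = [-3999/385, -2397/385]
P' = (I − K·H)·P̄ = [24267/385 16146/385; 16146/385 10828/385]

x' = [-3999/385, -2397/385]
P' = [24267/385 16146/385; 16146/385 10828/385]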